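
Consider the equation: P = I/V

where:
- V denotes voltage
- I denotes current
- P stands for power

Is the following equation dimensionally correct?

No

V (voltage) has dimensions [I^-1 L^2 M T^-3].
I (current) has dimensions [I].
P (power) has dimensions [L^2 M T^-3].

Left side: [L^2 M T^-3]
Right side: [I^2 L^-2 M^-1 T^3]

The two sides have different dimensions, so the equation is NOT dimensionally consistent.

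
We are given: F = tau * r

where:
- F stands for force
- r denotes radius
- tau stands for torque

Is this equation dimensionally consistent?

No

F (force) has dimensions [L M T^-2].
r (radius) has dimensions [L].
tau (torque) has dimensions [L^2 M T^-2].

Left side: [L M T^-2]
Right side: [L^3 M T^-2]

The two sides have different dimensions, so the equation is NOT dimensionally consistent.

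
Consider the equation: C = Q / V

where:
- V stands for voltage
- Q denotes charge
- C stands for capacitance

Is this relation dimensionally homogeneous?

Yes

V (voltage) has dimensions [I^-1 L^2 M T^-3].
Q (charge) has dimensions [I T].
C (capacitance) has dimensions [I^2 L^-2 M^-1 T^4].

Left side: [I^2 L^-2 M^-1 T^4]
Right side: [I^2 L^-2 M^-1 T^4]

Both sides have the same dimensions, so the equation is dimensionally consistent.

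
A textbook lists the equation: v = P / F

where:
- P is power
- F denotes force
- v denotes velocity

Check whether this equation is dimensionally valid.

Yes

P (power) has dimensions [L^2 M T^-3].
F (force) has dimensions [L M T^-2].
v (velocity) has dimensions [L T^-1].

Left side: [L T^-1]
Right side: [L T^-1]

Both sides have the same dimensions, so the equation is dimensionally consistent.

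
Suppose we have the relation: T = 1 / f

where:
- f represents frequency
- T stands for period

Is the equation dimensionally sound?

Yes

f (frequency) has dimensions [T^-1].
T (period) has dimensions [T].

Left side: [T]
Right side: [T]

Both sides have the same dimensions, so the equation is dimensionally consistent.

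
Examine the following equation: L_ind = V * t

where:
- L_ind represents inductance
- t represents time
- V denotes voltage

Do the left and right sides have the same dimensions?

No

L_ind (inductance) has dimensions [I^-2 L^2 M T^-2].
t (time) has dimensions [T].
V (voltage) has dimensions [I^-1 L^2 M T^-3].

Left side: [I^-2 L^2 M T^-2]
Right side: [I^-1 L^2 M T^-2]

The two sides have different dimensions, so the equation is NOT dimensionally consistent.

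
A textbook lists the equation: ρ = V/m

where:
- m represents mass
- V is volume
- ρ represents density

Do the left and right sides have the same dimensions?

No

m (mass) has dimensions [M].
V (volume) has dimensions [L^3].
ρ (density) has dimensions [L^-3 M].

Left side: [L^-3 M]
Right side: [L^3 M^-1]

The two sides have different dimensions, so the equation is NOT dimensionally consistent.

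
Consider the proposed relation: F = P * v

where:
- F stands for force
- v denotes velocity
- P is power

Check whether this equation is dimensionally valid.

No

F (force) has dimensions [L M T^-2].
v (velocity) has dimensions [L T^-1].
P (power) has dimensions [L^2 M T^-3].

Left side: [L M T^-2]
Right side: [L^3 M T^-4]

The two sides have different dimensions, so the equation is NOT dimensionally consistent.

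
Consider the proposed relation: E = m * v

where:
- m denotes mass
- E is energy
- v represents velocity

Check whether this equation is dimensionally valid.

No

m (mass) has dimensions [M].
E (energy) has dimensions [L^2 M T^-2].
v (velocity) has dimensions [L T^-1].

Left side: [L^2 M T^-2]
Right side: [L M T^-1]

The two sides have different dimensions, so the equation is NOT dimensionally consistent.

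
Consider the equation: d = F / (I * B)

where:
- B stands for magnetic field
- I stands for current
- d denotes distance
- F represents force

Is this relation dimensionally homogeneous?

Yes

B (magnetic field) has dimensions [I^-1 M T^-2].
I (current) has dimensions [I].
d (distance) has dimensions [L].
F (force) has dimensions [L M T^-2].

Left side: [L]
Right side: [L]

Both sides have the same dimensions, so the equation is dimensionally consistent.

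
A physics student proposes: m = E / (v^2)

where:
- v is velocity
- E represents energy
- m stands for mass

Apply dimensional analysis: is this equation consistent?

Yes

v (velocity) has dimensions [L T^-1].
E (energy) has dimensions [L^2 M T^-2].
m (mass) has dimensions [M].

Left side: [M]
Right side: [M]

Both sides have the same dimensions, so the equation is dimensionally consistent.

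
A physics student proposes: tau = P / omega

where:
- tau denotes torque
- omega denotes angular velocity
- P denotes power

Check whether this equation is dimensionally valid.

Yes

tau (torque) has dimensions [L^2 M T^-2].
omega (angular velocity) has dimensions [T^-1].
P (power) has dimensions [L^2 M T^-3].

Left side: [L^2 M T^-2]
Right side: [L^2 M T^-2]

Both sides have the same dimensions, so the equation is dimensionally consistent.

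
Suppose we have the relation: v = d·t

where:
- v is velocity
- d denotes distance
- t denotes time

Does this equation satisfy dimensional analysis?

No

v (velocity) has dimensions [L T^-1].
d (distance) has dimensions [L].
t (time) has dimensions [T].

Left side: [L T^-1]
Right side: [L T]

The two sides have different dimensions, so the equation is NOT dimensionally consistent.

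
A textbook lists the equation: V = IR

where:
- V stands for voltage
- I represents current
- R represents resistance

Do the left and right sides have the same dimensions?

Yes

V (voltage) has dimensions [I^-1 L^2 M T^-3].
I (current) has dimensions [I].
R (resistance) has dimensions [I^-2 L^2 M T^-3].

Left side: [I^-1 L^2 M T^-3]
Right side: [I^-1 L^2 M T^-3]

Both sides have the same dimensions, so the equation is dimensionally consistent.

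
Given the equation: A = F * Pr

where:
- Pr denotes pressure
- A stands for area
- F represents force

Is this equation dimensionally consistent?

No

Pr (pressure) has dimensions [L^-1 M T^-2].
A (area) has dimensions [L^2].
F (force) has dimensions [L M T^-2].

Left side: [L^2]
Right side: [M^2 T^-4]

The two sides have different dimensions, so the equation is NOT dimensionally consistent.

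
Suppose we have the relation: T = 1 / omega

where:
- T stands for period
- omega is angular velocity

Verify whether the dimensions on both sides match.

Yes

T (period) has dimensions [T].
omega (angular velocity) has dimensions [T^-1].

Left side: [T]
Right side: [T]

Both sides have the same dimensions, so the equation is dimensionally consistent.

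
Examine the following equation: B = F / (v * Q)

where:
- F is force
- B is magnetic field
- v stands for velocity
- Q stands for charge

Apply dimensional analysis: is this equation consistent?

Yes

F (force) has dimensions [L M T^-2].
B (magnetic field) has dimensions [I^-1 M T^-2].
v (velocity) has dimensions [L T^-1].
Q (charge) has dimensions [I T].

Left side: [I^-1 M T^-2]
Right side: [I^-1 M T^-2]

Both sides have the same dimensions, so the equation is dimensionally consistent.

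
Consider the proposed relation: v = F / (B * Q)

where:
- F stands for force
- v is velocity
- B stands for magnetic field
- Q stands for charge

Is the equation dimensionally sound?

Yes

F (force) has dimensions [L M T^-2].
v (velocity) has dimensions [L T^-1].
B (magnetic field) has dimensions [I^-1 M T^-2].
Q (charge) has dimensions [I T].

Left side: [L T^-1]
Right side: [L T^-1]

Both sides have the same dimensions, so the equation is dimensionally consistent.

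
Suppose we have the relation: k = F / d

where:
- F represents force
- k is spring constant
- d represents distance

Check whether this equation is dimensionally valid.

Yes

F (force) has dimensions [L M T^-2].
k (spring constant) has dimensions [M T^-2].
d (distance) has dimensions [L].

Left side: [M T^-2]
Right side: [M T^-2]

Both sides have the same dimensions, so the equation is dimensionally consistent.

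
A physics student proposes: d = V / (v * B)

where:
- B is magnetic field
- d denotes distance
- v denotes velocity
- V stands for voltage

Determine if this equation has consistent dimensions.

Yes

B (magnetic field) has dimensions [I^-1 M T^-2].
d (distance) has dimensions [L].
v (velocity) has dimensions [L T^-1].
V (voltage) has dimensions [I^-1 L^2 M T^-3].

Left side: [L]
Right side: [L]

Both sides have the same dimensions, so the equation is dimensionally consistent.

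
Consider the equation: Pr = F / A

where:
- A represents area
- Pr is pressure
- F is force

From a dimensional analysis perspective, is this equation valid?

Yes

A (area) has dimensions [L^2].
Pr (pressure) has dimensions [L^-1 M T^-2].
F (force) has dimensions [L M T^-2].

Left side: [L^-1 M T^-2]
Right side: [L^-1 M T^-2]

Both sides have the same dimensions, so the equation is dimensionally consistent.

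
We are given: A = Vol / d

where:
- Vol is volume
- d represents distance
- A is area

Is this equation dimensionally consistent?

Yes

Vol (volume) has dimensions [L^3].
d (distance) has dimensions [L].
A (area) has dimensions [L^2].

Left side: [L^2]
Right side: [L^2]

Both sides have the same dimensions, so the equation is dimensionally consistent.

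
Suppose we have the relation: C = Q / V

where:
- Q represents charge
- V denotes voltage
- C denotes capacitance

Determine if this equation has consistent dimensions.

Yes

Q (charge) has dimensions [I T].
V (voltage) has dimensions [I^-1 L^2 M T^-3].
C (capacitance) has dimensions [I^2 L^-2 M^-1 T^4].

Left side: [I^2 L^-2 M^-1 T^4]
Right side: [I^2 L^-2 M^-1 T^4]

Both sides have the same dimensions, so the equation is dimensionally consistent.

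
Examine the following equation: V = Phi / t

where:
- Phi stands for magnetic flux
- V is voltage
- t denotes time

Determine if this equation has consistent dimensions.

Yes

Phi (magnetic flux) has dimensions [I^-1 L^2 M T^-2].
V (voltage) has dimensions [I^-1 L^2 M T^-3].
t (time) has dimensions [T].

Left side: [I^-1 L^2 M T^-3]
Right side: [I^-1 L^2 M T^-3]

Both sides have the same dimensions, so the equation is dimensionally consistent.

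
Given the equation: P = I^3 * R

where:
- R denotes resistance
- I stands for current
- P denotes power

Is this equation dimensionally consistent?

No

R (resistance) has dimensions [I^-2 L^2 M T^-3].
I (current) has dimensions [I].
P (power) has dimensions [L^2 M T^-3].

Left side: [L^2 M T^-3]
Right side: [I L^2 M T^-3]

The two sides have different dimensions, so the equation is NOT dimensionally consistent.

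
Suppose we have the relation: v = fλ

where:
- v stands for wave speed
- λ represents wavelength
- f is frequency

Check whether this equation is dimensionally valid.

Yes

v (wave speed) has dimensions [L T^-1].
λ (wavelength) has dimensions [L].
f (frequency) has dimensions [T^-1].

Left side: [L T^-1]
Right side: [L T^-1]

Both sides have the same dimensions, so the equation is dimensionally consistent.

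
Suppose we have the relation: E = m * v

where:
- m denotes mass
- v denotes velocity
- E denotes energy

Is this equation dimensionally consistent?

No

m (mass) has dimensions [M].
v (velocity) has dimensions [L T^-1].
E (energy) has dimensions [L^2 M T^-2].

Left side: [L^2 M T^-2]
Right side: [L M T^-1]

The two sides have different dimensions, so the equation is NOT dimensionally consistent.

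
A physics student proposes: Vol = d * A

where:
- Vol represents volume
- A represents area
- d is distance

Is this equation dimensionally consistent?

Yes

Vol (volume) has dimensions [L^3].
A (area) has dimensions [L^2].
d (distance) has dimensions [L].

Left side: [L^3]
Right side: [L^3]

Both sides have the same dimensions, so the equation is dimensionally consistent.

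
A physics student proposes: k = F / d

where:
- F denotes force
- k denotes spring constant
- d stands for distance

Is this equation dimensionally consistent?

Yes

F (force) has dimensions [L M T^-2].
k (spring constant) has dimensions [M T^-2].
d (distance) has dimensions [L].

Left side: [M T^-2]
Right side: [M T^-2]

Both sides have the same dimensions, so the equation is dimensionally consistent.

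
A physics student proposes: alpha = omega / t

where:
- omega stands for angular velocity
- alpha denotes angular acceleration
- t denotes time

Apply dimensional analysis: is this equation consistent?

Yes

omega (angular velocity) has dimensions [T^-1].
alpha (angular acceleration) has dimensions [T^-2].
t (time) has dimensions [T].

Left side: [T^-2]
Right side: [T^-2]

Both sides have the same dimensions, so the equation is dimensionally consistent.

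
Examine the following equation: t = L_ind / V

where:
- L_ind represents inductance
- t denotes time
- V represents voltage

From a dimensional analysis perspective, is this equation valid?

No

L_ind (inductance) has dimensions [I^-2 L^2 M T^-2].
t (time) has dimensions [T].
V (voltage) has dimensions [I^-1 L^2 M T^-3].

Left side: [T]
Right side: [I^-1 T]

The two sides have different dimensions, so the equation is NOT dimensionally consistent.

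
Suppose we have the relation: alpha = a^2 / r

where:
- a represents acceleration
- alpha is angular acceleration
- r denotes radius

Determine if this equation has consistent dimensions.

No

a (acceleration) has dimensions [L T^-2].
alpha (angular acceleration) has dimensions [T^-2].
r (radius) has dimensions [L].

Left side: [T^-2]
Right side: [L T^-4]

The two sides have different dimensions, so the equation is NOT dimensionally consistent.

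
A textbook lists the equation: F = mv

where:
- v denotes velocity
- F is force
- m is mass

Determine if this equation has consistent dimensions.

No

v (velocity) has dimensions [L T^-1].
F (force) has dimensions [L M T^-2].
m (mass) has dimensions [M].

Left side: [L M T^-2]
Right side: [L M T^-1]

The two sides have different dimensions, so the equation is NOT dimensionally consistent.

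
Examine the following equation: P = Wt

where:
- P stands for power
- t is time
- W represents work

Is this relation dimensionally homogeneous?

No

P (power) has dimensions [L^2 M T^-3].
t (time) has dimensions [T].
W (work) has dimensions [L^2 M T^-2].

Left side: [L^2 M T^-3]
Right side: [L^2 M T^-1]

The two sides have different dimensions, so the equation is NOT dimensionally consistent.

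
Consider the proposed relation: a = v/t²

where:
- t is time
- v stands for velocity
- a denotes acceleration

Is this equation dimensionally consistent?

No

t (time) has dimensions [T].
v (velocity) has dimensions [L T^-1].
a (acceleration) has dimensions [L T^-2].

Left side: [L T^-2]
Right side: [L T^-3]

The two sides have different dimensions, so the equation is NOT dimensionally consistent.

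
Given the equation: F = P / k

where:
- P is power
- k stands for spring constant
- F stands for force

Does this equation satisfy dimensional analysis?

No

P (power) has dimensions [L^2 M T^-3].
k (spring constant) has dimensions [M T^-2].
F (force) has dimensions [L M T^-2].

Left side: [L M T^-2]
Right side: [L^2 T^-1]

The two sides have different dimensions, so the equation is NOT dimensionally consistent.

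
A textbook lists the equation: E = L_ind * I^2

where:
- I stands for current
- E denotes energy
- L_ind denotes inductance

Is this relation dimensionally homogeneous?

Yes

I (current) has dimensions [I].
E (energy) has dimensions [L^2 M T^-2].
L_ind (inductance) has dimensions [I^-2 L^2 M T^-2].

Left side: [L^2 M T^-2]
Right side: [L^2 M T^-2]

Both sides have the same dimensions, so the equation is dimensionally consistent.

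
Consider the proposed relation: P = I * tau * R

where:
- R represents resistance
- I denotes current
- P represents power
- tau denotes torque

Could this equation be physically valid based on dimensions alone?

No

R (resistance) has dimensions [I^-2 L^2 M T^-3].
I (current) has dimensions [I].
P (power) has dimensions [L^2 M T^-3].
tau (torque) has dimensions [L^2 M T^-2].

Left side: [L^2 M T^-3]
Right side: [I^-1 L^4 M^2 T^-5]

The two sides have different dimensions, so the equation is NOT dimensionally consistent.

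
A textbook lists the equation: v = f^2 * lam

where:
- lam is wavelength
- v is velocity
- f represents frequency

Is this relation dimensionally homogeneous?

No

lam (wavelength) has dimensions [L].
v (velocity) has dimensions [L T^-1].
f (frequency) has dimensions [T^-1].

Left side: [L T^-1]
Right side: [L T^-2]

The two sides have different dimensions, so the equation is NOT dimensionally consistent.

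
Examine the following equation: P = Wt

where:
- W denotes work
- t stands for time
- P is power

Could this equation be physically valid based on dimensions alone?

No

W (work) has dimensions [L^2 M T^-2].
t (time) has dimensions [T].
P (power) has dimensions [L^2 M T^-3].

Left side: [L^2 M T^-3]
Right side: [L^2 M T^-1]

The two sides have different dimensions, so the equation is NOT dimensionally consistent.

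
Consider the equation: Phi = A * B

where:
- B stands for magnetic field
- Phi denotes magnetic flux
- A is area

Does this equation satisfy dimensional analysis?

Yes

B (magnetic field) has dimensions [I^-1 M T^-2].
Phi (magnetic flux) has dimensions [I^-1 L^2 M T^-2].
A (area) has dimensions [L^2].

Left side: [I^-1 L^2 M T^-2]
Right side: [I^-1 L^2 M T^-2]

Both sides have the same dimensions, so the equation is dimensionally consistent.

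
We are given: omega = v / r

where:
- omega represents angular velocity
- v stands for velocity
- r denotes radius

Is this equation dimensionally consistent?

Yes

omega (angular velocity) has dimensions [T^-1].
v (velocity) has dimensions [L T^-1].
r (radius) has dimensions [L].

Left side: [T^-1]
Right side: [T^-1]

Both sides have the same dimensions, so the equation is dimensionally consistent.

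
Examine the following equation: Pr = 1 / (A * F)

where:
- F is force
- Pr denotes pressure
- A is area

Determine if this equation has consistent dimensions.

No

F (force) has dimensions [L M T^-2].
Pr (pressure) has dimensions [L^-1 M T^-2].
A (area) has dimensions [L^2].

Left side: [L^-1 M T^-2]
Right side: [L^-3 M^-1 T^2]

The two sides have different dimensions, so the equation is NOT dimensionally consistent.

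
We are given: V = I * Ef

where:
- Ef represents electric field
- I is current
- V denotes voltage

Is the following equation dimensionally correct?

No

Ef (electric field) has dimensions [I^-1 L M T^-3].
I (current) has dimensions [I].
V (voltage) has dimensions [I^-1 L^2 M T^-3].

Left side: [I^-1 L^2 M T^-3]
Right side: [L M T^-3]

The two sides have different dimensions, so the equation is NOT dimensionally consistent.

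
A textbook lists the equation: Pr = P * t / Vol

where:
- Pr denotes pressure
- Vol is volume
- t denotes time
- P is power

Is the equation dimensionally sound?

Yes

Pr (pressure) has dimensions [L^-1 M T^-2].
Vol (volume) has dimensions [L^3].
t (time) has dimensions [T].
P (power) has dimensions [L^2 M T^-3].

Left side: [L^-1 M T^-2]
Right side: [L^-1 M T^-2]

Both sides have the same dimensions, so the equation is dimensionally consistent.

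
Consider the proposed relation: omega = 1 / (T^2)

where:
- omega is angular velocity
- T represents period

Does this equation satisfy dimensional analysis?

No

omega (angular velocity) has dimensions [T^-1].
T (period) has dimensions [T].

Left side: [T^-1]
Right side: [T^-2]

The two sides have different dimensions, so the equation is NOT dimensionally consistent.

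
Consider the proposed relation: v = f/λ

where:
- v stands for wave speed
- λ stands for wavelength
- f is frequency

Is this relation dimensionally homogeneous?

No

v (wave speed) has dimensions [L T^-1].
λ (wavelength) has dimensions [L].
f (frequency) has dimensions [T^-1].

Left side: [L T^-1]
Right side: [L^-1 T^-1]

The two sides have different dimensions, so the equation is NOT dimensionally consistent.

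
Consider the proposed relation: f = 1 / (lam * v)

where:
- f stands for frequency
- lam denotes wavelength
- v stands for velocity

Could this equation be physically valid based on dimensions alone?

No

f (frequency) has dimensions [T^-1].
lam (wavelength) has dimensions [L].
v (velocity) has dimensions [L T^-1].

Left side: [T^-1]
Right side: [L^-2 T]

The two sides have different dimensions, so the equation is NOT dimensionally consistent.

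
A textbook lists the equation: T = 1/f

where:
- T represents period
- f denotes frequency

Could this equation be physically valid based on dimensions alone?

Yes

T (period) has dimensions [T].
f (frequency) has dimensions [T^-1].

Left side: [T]
Right side: [T]

Both sides have the same dimensions, so the equation is dimensionally consistent.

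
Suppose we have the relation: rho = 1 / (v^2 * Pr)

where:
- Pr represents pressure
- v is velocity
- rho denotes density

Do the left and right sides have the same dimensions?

No

Pr (pressure) has dimensions [L^-1 M T^-2].
v (velocity) has dimensions [L T^-1].
rho (density) has dimensions [L^-3 M].

Left side: [L^-3 M]
Right side: [L^-1 M^-1 T^4]

The two sides have different dimensions, so the equation is NOT dimensionally consistent.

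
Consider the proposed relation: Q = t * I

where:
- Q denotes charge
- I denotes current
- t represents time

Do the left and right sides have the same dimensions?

Yes

Q (charge) has dimensions [I T].
I (current) has dimensions [I].
t (time) has dimensions [T].

Left side: [I T]
Right side: [I T]

Both sides have the same dimensions, so the equation is dimensionally consistent.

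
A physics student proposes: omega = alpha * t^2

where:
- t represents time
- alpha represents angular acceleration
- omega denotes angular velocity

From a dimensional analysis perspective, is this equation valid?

No

t (time) has dimensions [T].
alpha (angular acceleration) has dimensions [T^-2].
omega (angular velocity) has dimensions [T^-1].

Left side: [T^-1]
Right side: [dimensionless]

The two sides have different dimensions, so the equation is NOT dimensionally consistent.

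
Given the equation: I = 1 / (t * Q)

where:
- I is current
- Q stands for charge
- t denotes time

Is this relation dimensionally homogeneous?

No

I (current) has dimensions [I].
Q (charge) has dimensions [I T].
t (time) has dimensions [T].

Left side: [I]
Right side: [I^-1 T^-2]

The two sides have different dimensions, so the equation is NOT dimensionally consistent.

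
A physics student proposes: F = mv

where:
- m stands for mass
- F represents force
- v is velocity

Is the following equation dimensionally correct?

No

m (mass) has dimensions [M].
F (force) has dimensions [L M T^-2].
v (velocity) has dimensions [L T^-1].

Left side: [L M T^-2]
Right side: [L M T^-1]

The two sides have different dimensions, so the equation is NOT dimensionally consistent.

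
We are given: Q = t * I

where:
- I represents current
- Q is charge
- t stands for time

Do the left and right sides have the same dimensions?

Yes

I (current) has dimensions [I].
Q (charge) has dimensions [I T].
t (time) has dimensions [T].

Left side: [I T]
Right side: [I T]

Both sides have the same dimensions, so the equation is dimensionally consistent.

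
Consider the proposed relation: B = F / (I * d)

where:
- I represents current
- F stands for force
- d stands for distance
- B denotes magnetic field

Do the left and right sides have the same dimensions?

Yes

I (current) has dimensions [I].
F (force) has dimensions [L M T^-2].
d (distance) has dimensions [L].
B (magnetic field) has dimensions [I^-1 M T^-2].

Left side: [I^-1 M T^-2]
Right side: [I^-1 M T^-2]

Both sides have the same dimensions, so the equation is dimensionally consistent.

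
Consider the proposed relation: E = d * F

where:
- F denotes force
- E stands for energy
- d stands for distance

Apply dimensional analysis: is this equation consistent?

Yes

F (force) has dimensions [L M T^-2].
E (energy) has dimensions [L^2 M T^-2].
d (distance) has dimensions [L].

Left side: [L^2 M T^-2]
Right side: [L^2 M T^-2]

Both sides have the same dimensions, so the equation is dimensionally consistent.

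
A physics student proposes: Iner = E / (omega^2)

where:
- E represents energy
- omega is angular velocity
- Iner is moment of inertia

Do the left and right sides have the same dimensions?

Yes

E (energy) has dimensions [L^2 M T^-2].
omega (angular velocity) has dimensions [T^-1].
Iner (moment of inertia) has dimensions [L^2 M].

Left side: [L^2 M]
Right side: [L^2 M]

Both sides have the same dimensions, so the equation is dimensionally consistent.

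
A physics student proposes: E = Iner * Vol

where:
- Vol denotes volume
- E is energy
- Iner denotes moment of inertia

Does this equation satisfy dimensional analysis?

No

Vol (volume) has dimensions [L^3].
E (energy) has dimensions [L^2 M T^-2].
Iner (moment of inertia) has dimensions [L^2 M].

Left side: [L^2 M T^-2]
Right side: [L^5 M]

The two sides have different dimensions, so the equation is NOT dimensionally consistent.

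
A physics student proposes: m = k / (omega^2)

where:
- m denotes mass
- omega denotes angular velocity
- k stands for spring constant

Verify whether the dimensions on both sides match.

Yes

m (mass) has dimensions [M].
omega (angular velocity) has dimensions [T^-1].
k (spring constant) has dimensions [M T^-2].

Left side: [M]
Right side: [M]

Both sides have the same dimensions, so the equation is dimensionally consistent.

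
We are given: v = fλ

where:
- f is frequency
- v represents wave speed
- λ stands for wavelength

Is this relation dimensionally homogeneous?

Yes

f (frequency) has dimensions [T^-1].
v (wave speed) has dimensions [L T^-1].
λ (wavelength) has dimensions [L].

Left side: [L T^-1]
Right side: [L T^-1]

Both sides have the same dimensions, so the equation is dimensionally consistent.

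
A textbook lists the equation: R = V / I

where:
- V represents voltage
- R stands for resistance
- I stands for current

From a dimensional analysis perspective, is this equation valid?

Yes

V (voltage) has dimensions [I^-1 L^2 M T^-3].
R (resistance) has dimensions [I^-2 L^2 M T^-3].
I (current) has dimensions [I].

Left side: [I^-2 L^2 M T^-3]
Right side: [I^-2 L^2 M T^-3]

Both sides have the same dimensions, so the equation is dimensionally consistent.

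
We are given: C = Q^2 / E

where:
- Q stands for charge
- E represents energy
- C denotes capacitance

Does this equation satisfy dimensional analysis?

Yes

Q (charge) has dimensions [I T].
E (energy) has dimensions [L^2 M T^-2].
C (capacitance) has dimensions [I^2 L^-2 M^-1 T^4].

Left side: [I^2 L^-2 M^-1 T^4]
Right side: [I^2 L^-2 M^-1 T^4]

Both sides have the same dimensions, so the equation is dimensionally consistent.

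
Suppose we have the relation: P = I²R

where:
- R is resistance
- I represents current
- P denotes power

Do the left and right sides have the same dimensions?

Yes

R (resistance) has dimensions [I^-2 L^2 M T^-3].
I (current) has dimensions [I].
P (power) has dimensions [L^2 M T^-3].

Left side: [L^2 M T^-3]
Right side: [L^2 M T^-3]

Both sides have the same dimensions, so the equation is dimensionally consistent.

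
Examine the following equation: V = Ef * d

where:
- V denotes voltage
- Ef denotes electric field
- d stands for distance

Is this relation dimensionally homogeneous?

Yes

V (voltage) has dimensions [I^-1 L^2 M T^-3].
Ef (electric field) has dimensions [I^-1 L M T^-3].
d (distance) has dimensions [L].

Left side: [I^-1 L^2 M T^-3]
Right side: [I^-1 L^2 M T^-3]

Both sides have the same dimensions, so the equation is dimensionally consistent.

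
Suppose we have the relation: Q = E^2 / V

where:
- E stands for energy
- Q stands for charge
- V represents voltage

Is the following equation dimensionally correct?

No

E (energy) has dimensions [L^2 M T^-2].
Q (charge) has dimensions [I T].
V (voltage) has dimensions [I^-1 L^2 M T^-3].

Left side: [I T]
Right side: [I L^2 M T^-1]

The two sides have different dimensions, so the equation is NOT dimensionally consistent.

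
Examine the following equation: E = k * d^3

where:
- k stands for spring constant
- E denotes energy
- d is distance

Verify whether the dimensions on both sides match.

No

k (spring constant) has dimensions [M T^-2].
E (energy) has dimensions [L^2 M T^-2].
d (distance) has dimensions [L].

Left side: [L^2 M T^-2]
Right side: [L^3 M T^-2]

The two sides have different dimensions, so the equation is NOT dimensionally consistent.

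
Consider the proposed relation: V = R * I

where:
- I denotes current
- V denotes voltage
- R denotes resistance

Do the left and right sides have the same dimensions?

Yes

I (current) has dimensions [I].
V (voltage) has dimensions [I^-1 L^2 M T^-3].
R (resistance) has dimensions [I^-2 L^2 M T^-3].

Left side: [I^-1 L^2 M T^-3]
Right side: [I^-1 L^2 M T^-3]

Both sides have the same dimensions, so the equation is dimensionally consistent.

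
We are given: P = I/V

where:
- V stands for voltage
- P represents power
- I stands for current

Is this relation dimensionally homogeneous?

No

V (voltage) has dimensions [I^-1 L^2 M T^-3].
P (power) has dimensions [L^2 M T^-3].
I (current) has dimensions [I].

Left side: [L^2 M T^-3]
Right side: [I^2 L^-2 M^-1 T^3]

The two sides have different dimensions, so the equation is NOT dimensionally consistent.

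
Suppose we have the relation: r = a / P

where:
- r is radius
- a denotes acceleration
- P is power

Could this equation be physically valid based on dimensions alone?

No

r (radius) has dimensions [L].
a (acceleration) has dimensions [L T^-2].
P (power) has dimensions [L^2 M T^-3].

Left side: [L]
Right side: [L^-1 M^-1 T]

The two sides have different dimensions, so the equation is NOT dimensionally consistent.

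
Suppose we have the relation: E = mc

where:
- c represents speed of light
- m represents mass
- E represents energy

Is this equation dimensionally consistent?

No

c (speed of light) has dimensions [L T^-1].
m (mass) has dimensions [M].
E (energy) has dimensions [L^2 M T^-2].

Left side: [L^2 M T^-2]
Right side: [L M T^-1]

The two sides have different dimensions, so the equation is NOT dimensionally consistent.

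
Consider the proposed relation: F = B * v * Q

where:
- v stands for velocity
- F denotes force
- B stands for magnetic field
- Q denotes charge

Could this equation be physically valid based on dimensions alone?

Yes

v (velocity) has dimensions [L T^-1].
F (force) has dimensions [L M T^-2].
B (magnetic field) has dimensions [I^-1 M T^-2].
Q (charge) has dimensions [I T].

Left side: [L M T^-2]
Right side: [L M T^-2]

Both sides have the same dimensions, so the equation is dimensionally consistent.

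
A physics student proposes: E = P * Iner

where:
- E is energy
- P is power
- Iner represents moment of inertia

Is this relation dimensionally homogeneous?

No

E (energy) has dimensions [L^2 M T^-2].
P (power) has dimensions [L^2 M T^-3].
Iner (moment of inertia) has dimensions [L^2 M].

Left side: [L^2 M T^-2]
Right side: [L^4 M^2 T^-3]

The two sides have different dimensions, so the equation is NOT dimensionally consistent.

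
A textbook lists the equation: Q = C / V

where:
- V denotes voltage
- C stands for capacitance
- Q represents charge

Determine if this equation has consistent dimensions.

No

V (voltage) has dimensions [I^-1 L^2 M T^-3].
C (capacitance) has dimensions [I^2 L^-2 M^-1 T^4].
Q (charge) has dimensions [I T].

Left side: [I T]
Right side: [I^3 L^-4 M^-2 T^7]

The two sides have different dimensions, so the equation is NOT dimensionally consistent.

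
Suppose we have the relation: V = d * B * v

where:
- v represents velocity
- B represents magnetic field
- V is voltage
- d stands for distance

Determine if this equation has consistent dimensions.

Yes

v (velocity) has dimensions [L T^-1].
B (magnetic field) has dimensions [I^-1 M T^-2].
V (voltage) has dimensions [I^-1 L^2 M T^-3].
d (distance) has dimensions [L].

Left side: [I^-1 L^2 M T^-3]
Right side: [I^-1 L^2 M T^-3]

Both sides have the same dimensions, so the equation is dimensionally consistent.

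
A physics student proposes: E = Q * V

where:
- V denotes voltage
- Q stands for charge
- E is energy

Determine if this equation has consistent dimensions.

Yes

V (voltage) has dimensions [I^-1 L^2 M T^-3].
Q (charge) has dimensions [I T].
E (energy) has dimensions [L^2 M T^-2].

Left side: [L^2 M T^-2]
Right side: [L^2 M T^-2]

Both sides have the same dimensions, so the equation is dimensionally consistent.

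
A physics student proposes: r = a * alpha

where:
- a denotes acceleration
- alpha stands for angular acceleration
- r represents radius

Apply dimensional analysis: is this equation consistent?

No

a (acceleration) has dimensions [L T^-2].
alpha (angular acceleration) has dimensions [T^-2].
r (radius) has dimensions [L].

Left side: [L]
Right side: [L T^-4]

The two sides have different dimensions, so the equation is NOT dimensionally consistent.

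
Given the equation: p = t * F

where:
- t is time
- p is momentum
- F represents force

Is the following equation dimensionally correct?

Yes

t (time) has dimensions [T].
p (momentum) has dimensions [L M T^-1].
F (force) has dimensions [L M T^-2].

Left side: [L M T^-1]
Right side: [L M T^-1]

Both sides have the same dimensions, so the equation is dimensionally consistent.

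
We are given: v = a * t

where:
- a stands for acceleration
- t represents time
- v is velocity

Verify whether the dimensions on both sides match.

Yes

a (acceleration) has dimensions [L T^-2].
t (time) has dimensions [T].
v (velocity) has dimensions [L T^-1].

Left side: [L T^-1]
Right side: [L T^-1]

Both sides have the same dimensions, so the equation is dimensionally consistent.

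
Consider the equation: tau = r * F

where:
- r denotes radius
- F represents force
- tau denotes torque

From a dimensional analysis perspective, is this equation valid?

Yes

r (radius) has dimensions [L].
F (force) has dimensions [L M T^-2].
tau (torque) has dimensions [L^2 M T^-2].

Left side: [L^2 M T^-2]
Right side: [L^2 M T^-2]

Both sides have the same dimensions, so the equation is dimensionally consistent.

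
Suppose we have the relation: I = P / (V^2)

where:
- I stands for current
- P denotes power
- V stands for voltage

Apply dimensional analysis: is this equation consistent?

No

I (current) has dimensions [I].
P (power) has dimensions [L^2 M T^-3].
V (voltage) has dimensions [I^-1 L^2 M T^-3].

Left side: [I]
Right side: [I^2 L^-2 M^-1 T^3]

The two sides have different dimensions, so the equation is NOT dimensionally consistent.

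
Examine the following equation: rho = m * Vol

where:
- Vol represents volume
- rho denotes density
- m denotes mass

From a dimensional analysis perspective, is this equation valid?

No

Vol (volume) has dimensions [L^3].
rho (density) has dimensions [L^-3 M].
m (mass) has dimensions [M].

Left side: [L^-3 M]
Right side: [L^3 M]

The two sides have different dimensions, so the equation is NOT dimensionally consistent.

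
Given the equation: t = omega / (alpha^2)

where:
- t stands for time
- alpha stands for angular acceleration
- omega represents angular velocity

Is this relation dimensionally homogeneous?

No

t (time) has dimensions [T].
alpha (angular acceleration) has dimensions [T^-2].
omega (angular velocity) has dimensions [T^-1].

Left side: [T]
Right side: [T^3]

The two sides have different dimensions, so the equation is NOT dimensionally consistent.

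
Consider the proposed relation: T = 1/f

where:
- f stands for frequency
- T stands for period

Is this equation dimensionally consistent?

Yes

f (frequency) has dimensions [T^-1].
T (period) has dimensions [T].

Left side: [T]
Right side: [T]

Both sides have the same dimensions, so the equation is dimensionally consistent.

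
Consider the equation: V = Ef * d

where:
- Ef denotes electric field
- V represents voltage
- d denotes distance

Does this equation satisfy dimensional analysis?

Yes

Ef (electric field) has dimensions [I^-1 L M T^-3].
V (voltage) has dimensions [I^-1 L^2 M T^-3].
d (distance) has dimensions [L].

Left side: [I^-1 L^2 M T^-3]
Right side: [I^-1 L^2 M T^-3]

Both sides have the same dimensions, so the equation is dimensionally consistent.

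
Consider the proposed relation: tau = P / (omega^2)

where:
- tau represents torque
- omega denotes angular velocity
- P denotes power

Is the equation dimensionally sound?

No

tau (torque) has dimensions [L^2 M T^-2].
omega (angular velocity) has dimensions [T^-1].
P (power) has dimensions [L^2 M T^-3].

Left side: [L^2 M T^-2]
Right side: [L^2 M T^-1]

The two sides have different dimensions, so the equation is NOT dimensionally consistent.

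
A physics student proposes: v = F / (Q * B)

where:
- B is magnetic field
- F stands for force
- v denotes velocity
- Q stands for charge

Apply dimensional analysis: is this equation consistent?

Yes

B (magnetic field) has dimensions [I^-1 M T^-2].
F (force) has dimensions [L M T^-2].
v (velocity) has dimensions [L T^-1].
Q (charge) has dimensions [I T].

Left side: [L T^-1]
Right side: [L T^-1]

Both sides have the same dimensions, so the equation is dimensionally consistent.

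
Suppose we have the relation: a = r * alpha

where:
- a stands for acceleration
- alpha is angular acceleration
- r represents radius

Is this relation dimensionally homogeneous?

Yes

a (acceleration) has dimensions [L T^-2].
alpha (angular acceleration) has dimensions [T^-2].
r (radius) has dimensions [L].

Left side: [L T^-2]
Right side: [L T^-2]

Both sides have the same dimensions, so the equation is dimensionally consistent.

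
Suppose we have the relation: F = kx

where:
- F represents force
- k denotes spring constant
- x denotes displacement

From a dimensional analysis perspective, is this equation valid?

Yes

F (force) has dimensions [L M T^-2].
k (spring constant) has dimensions [M T^-2].
x (displacement) has dimensions [L].

Left side: [L M T^-2]
Right side: [L M T^-2]

Both sides have the same dimensions, so the equation is dimensionally consistent.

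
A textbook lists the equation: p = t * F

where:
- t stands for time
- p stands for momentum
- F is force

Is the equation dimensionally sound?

Yes

t (time) has dimensions [T].
p (momentum) has dimensions [L M T^-1].
F (force) has dimensions [L M T^-2].

Left side: [L M T^-1]
Right side: [L M T^-1]

Both sides have the same dimensions, so the equation is dimensionally consistent.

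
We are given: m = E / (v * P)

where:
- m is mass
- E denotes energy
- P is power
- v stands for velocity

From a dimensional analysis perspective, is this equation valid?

No

m (mass) has dimensions [M].
E (energy) has dimensions [L^2 M T^-2].
P (power) has dimensions [L^2 M T^-3].
v (velocity) has dimensions [L T^-1].

Left side: [M]
Right side: [L^-1 T^2]

The two sides have different dimensions, so the equation is NOT dimensionally consistent.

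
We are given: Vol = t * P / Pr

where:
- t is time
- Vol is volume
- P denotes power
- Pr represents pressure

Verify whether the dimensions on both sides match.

Yes

t (time) has dimensions [T].
Vol (volume) has dimensions [L^3].
P (power) has dimensions [L^2 M T^-3].
Pr (pressure) has dimensions [L^-1 M T^-2].

Left side: [L^3]
Right side: [L^3]

Both sides have the same dimensions, so the equation is dimensionally consistent.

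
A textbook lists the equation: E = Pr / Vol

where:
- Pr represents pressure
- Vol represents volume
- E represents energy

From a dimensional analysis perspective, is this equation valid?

No

Pr (pressure) has dimensions [L^-1 M T^-2].
Vol (volume) has dimensions [L^3].
E (energy) has dimensions [L^2 M T^-2].

Left side: [L^2 M T^-2]
Right side: [L^-4 M T^-2]

The two sides have different dimensions, so the equation is NOT dimensionally consistent.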